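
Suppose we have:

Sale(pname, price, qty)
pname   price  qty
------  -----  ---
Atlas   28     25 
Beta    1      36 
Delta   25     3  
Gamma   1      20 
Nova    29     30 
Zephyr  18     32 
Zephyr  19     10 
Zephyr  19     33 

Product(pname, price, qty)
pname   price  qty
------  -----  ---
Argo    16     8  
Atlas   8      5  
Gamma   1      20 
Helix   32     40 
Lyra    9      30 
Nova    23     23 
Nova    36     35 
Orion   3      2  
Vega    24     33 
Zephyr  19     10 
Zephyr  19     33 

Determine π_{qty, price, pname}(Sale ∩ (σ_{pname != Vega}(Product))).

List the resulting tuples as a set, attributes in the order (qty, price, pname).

Apply σ_{pname != Vega}; surviving tuples: {(Argo, 16, 8), (Atlas, 8, 5), (Gamma, 1, 20), (Helix, 32, 40), (Lyra, 9, 30), (Nova, 23, 23), (Nova, 36, 35), (Orion, 3, 2), (Zephyr, 19, 10), (Zephyr, 19, 33)}
Intersection: {(Atlas, 28, 25), (Beta, 1, 36), (Delta, 25, 3), (Gamma, 1, 20), (Nova, 29, 30), (Zephyr, 18, 32), (Zephyr, 19, 10), (Zephyr, 19, 33)} with {(Argo, 16, 8), (Atlas, 8, 5), (Gamma, 1, 20), (Helix, 32, 40), (Lyra, 9, 30), (Nova, 23, 23), (Nova, 36, 35), (Orion, 3, 2), (Zephyr, 19, 10), (Zephyr, 19, 33)} → {(Gamma, 1, 20), (Zephyr, 19, 10), (Zephyr, 19, 33)}
Projecting to qty, price, pname: {(10, 19, Zephyr), (20, 1, Gamma), (33, 19, Zephyr)}

{(10, 19, Zephyr), (20, 1, Gamma), (33, 19, Zephyr)}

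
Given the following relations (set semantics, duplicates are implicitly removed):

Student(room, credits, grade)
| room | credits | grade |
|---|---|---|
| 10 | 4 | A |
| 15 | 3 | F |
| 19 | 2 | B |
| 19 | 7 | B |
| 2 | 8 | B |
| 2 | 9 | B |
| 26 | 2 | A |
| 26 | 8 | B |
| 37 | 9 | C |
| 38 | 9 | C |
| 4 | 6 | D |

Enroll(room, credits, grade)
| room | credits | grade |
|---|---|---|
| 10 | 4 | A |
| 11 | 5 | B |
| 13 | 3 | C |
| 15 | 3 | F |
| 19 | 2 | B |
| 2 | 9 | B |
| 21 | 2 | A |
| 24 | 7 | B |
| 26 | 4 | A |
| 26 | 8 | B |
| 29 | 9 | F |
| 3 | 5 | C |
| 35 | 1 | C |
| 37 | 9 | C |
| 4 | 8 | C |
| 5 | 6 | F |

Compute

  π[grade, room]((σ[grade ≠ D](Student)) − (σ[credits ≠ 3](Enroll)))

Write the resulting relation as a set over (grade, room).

σ[grade ≠ D]: keep tuples satisfying grade ≠ D → {(10, 4, A), (15, 3, F), (19, 2, B), (19, 7, B), (2, 8, B), (2, 9, B), (26, 2, A), (26, 8, B), (37, 9, C), (38, 9, C)}
σ[credits ≠ 3]: keep tuples satisfying credits ≠ 3 → {(10, 4, A), (11, 5, B), (19, 2, B), (2, 9, B), (21, 2, A), (24, 7, B), (26, 4, A), (26, 8, B), (29, 9, F), (3, 5, C), (35, 1, C), (37, 9, C), (4, 8, C), (5, 6, F)}
Set difference of the two operands is {(15, 3, F), (19, 7, B), (2, 8, B), (26, 2, A), (38, 9, C)}.
Projecting to grade, room: {(A, 26), (B, 19), (B, 2), (C, 38), (F, 15)}

{(A, 26), (B, 19), (B, 2), (C, 38), (F, 15)}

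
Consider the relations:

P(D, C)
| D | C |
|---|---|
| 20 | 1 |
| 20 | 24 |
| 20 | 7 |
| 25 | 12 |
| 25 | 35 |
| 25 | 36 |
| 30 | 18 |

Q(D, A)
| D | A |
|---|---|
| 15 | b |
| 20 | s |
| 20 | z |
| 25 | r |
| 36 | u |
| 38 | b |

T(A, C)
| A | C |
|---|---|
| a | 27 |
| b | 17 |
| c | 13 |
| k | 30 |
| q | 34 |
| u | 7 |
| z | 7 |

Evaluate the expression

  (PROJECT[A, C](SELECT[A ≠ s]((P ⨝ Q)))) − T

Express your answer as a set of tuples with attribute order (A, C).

Natural join on D: {(20, 1, s), (20, 1, z), (20, 24, s), (20, 24, z), (20, 7, s), (20, 7, z), (25, 12, r), (25, 35, r), (25, 36, r)}
Apply σ_{A ≠ s}; surviving tuples: {(20, 1, z), (20, 24, z), (20, 7, z), (25, 12, r), (25, 35, r), (25, 36, r)}
Keep only column(s) A, C: {(r, 12), (r, 35), (r, 36), (z, 1), (z, 24), (z, 7)}
Difference: {(r, 12), (r, 35), (r, 36), (z, 1), (z, 24), (z, 7)} with {(a, 27), (b, 17), (c, 13), (k, 30), (q, 34), (u, 7), (z, 7)} → {(r, 12), (r, 35), (r, 36), (z, 1), (z, 24)}

{(r, 12), (r, 35), (r, 36), (z, 1), (z, 24)}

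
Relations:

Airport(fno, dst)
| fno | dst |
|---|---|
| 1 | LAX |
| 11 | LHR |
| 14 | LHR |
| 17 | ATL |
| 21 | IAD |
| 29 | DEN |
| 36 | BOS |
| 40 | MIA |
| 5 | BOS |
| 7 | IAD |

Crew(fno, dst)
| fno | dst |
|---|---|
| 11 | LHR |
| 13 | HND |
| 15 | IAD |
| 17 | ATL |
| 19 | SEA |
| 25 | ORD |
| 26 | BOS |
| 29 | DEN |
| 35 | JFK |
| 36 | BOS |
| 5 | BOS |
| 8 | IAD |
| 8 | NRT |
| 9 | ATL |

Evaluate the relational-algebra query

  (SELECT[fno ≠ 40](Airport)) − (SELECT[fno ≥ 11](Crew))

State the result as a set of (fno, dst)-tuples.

{(1, LAX), (14, LHR), (21, IAD), (5, BOS), (7, IAD)}

Apply σ_{fno ≠ 40}; surviving tuples: {(1, LAX), (11, LHR), (14, LHR), (17, ATL), (21, IAD), (29, DEN), (36, BOS), (5, BOS), (7, IAD)}
Apply σ_{fno ≥ 11}; surviving tuples: {(11, LHR), (13, HND), (15, IAD), (17, ATL), (19, SEA), (25, ORD), (26, BOS), (29, DEN), (35, JFK), (36, BOS)}
Taking the difference: {(1, LAX), (14, LHR), (21, IAD), (5, BOS), (7, IAD)}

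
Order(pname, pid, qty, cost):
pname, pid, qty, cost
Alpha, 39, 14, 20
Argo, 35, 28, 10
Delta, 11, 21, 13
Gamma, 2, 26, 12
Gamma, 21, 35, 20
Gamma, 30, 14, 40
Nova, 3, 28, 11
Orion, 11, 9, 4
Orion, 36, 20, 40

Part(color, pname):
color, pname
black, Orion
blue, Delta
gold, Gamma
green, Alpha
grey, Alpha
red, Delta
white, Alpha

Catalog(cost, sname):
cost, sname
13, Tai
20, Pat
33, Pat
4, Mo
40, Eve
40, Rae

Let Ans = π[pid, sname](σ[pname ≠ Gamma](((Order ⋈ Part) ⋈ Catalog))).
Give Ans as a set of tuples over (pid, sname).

Joining Order and Part on pname yields {(Alpha, 39, 14, 20, green), (Alpha, 39, 14, 20, grey), (Alpha, 39, 14, 20, white), (Delta, 11, 21, 13, blue), (Delta, 11, 21, 13, red), (Gamma, 2, 26, 12, gold), (Gamma, 21, 35, 20, gold), (Gamma, 30, 14, 40, gold), (Orion, 11, 9, 4, black), (Orion, 36, 20, 40, black)}.
Joining (Order ⋈ Part) and Catalog on cost yields {(Alpha, 39, 14, 20, green, Pat), (Alpha, 39, 14, 20, grey, Pat), (Alpha, 39, 14, 20, white, Pat), (Delta, 11, 21, 13, blue, Tai), (Delta, 11, 21, 13, red, Tai), (Gamma, 21, 35, 20, gold, Pat), (Gamma, 30, 14, 40, gold, Eve), (Gamma, 30, 14, 40, gold, Rae), (Orion, 11, 9, 4, black, Mo), (Orion, 36, 20, 40, black, Eve), (Orion, 36, 20, 40, black, Rae)}.
Apply σ_{pname ≠ Gamma}; surviving tuples: {(Alpha, 39, 14, 20, green, Pat), (Alpha, 39, 14, 20, grey, Pat), (Alpha, 39, 14, 20, white, Pat), (Delta, 11, 21, 13, blue, Tai), (Delta, 11, 21, 13, red, Tai), (Orion, 11, 9, 4, black, Mo), (Orion, 36, 20, 40, black, Eve), (Orion, 36, 20, 40, black, Rae)}
Projecting to pid, sname (3 duplicate(s) eliminated): {(11, Mo), (11, Tai), (36, Eve), (36, Rae), (39, Pat)}

{(11, Mo), (11, Tai), (36, Eve), (36, Rae), (39, Pat)}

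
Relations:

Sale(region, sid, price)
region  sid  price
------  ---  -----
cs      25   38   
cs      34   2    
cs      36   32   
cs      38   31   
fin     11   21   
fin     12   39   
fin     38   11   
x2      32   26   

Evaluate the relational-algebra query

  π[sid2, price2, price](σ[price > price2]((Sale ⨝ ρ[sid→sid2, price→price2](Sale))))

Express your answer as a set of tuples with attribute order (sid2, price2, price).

{(11, 21, 39), (34, 2, 31), (34, 2, 32), (34, 2, 38), (36, 32, 38), (38, 11, 21), (38, 11, 39), (38, 31, 32), (38, 31, 38)}

ρ[sid→sid2, price→price2]: schema becomes (region, sid2, price2); tuples unchanged.
Joining Sale and ρ[sid→sid2, price→price2](Sale) on region yields {(cs, 25, 38, 25, 38), (cs, 25, 38, 34, 2), (cs, 25, 38, 36, 32), (cs, 25, 38, 38, 31), (cs, 34, 2, 25, 38), (cs, 34, 2, 34, 2), (cs, 34, 2, 36, 32), (cs, 34, 2, 38, 31), (cs, 36, 32, 25, 38), (cs, 36, 32, 34, 2), (cs, 36, 32, 36, 32), (cs, 36, 32, 38, 31), (cs, 38, 31, 25, 38), (cs, 38, 31, 34, 2), (cs, 38, 31, 36, 32), (cs, 38, 31, 38, 31), (fin, 11, 21, 11, 21), (fin, 11, 21, 12, 39), (fin, 11, 21, 38, 11), (fin, 12, 39, 11, 21), (fin, 12, 39, 12, 39), (fin, 12, 39, 38, 11), (fin, 38, 11, 11, 21), (fin, 38, 11, 12, 39), (fin, 38, 11, 38, 11), (x2, 32, 26, 32, 26)}.
Apply σ_{price > price2}; surviving tuples: {(cs, 25, 38, 34, 2), (cs, 25, 38, 36, 32), (cs, 25, 38, 38, 31), (cs, 36, 32, 34, 2), (cs, 36, 32, 38, 31), (cs, 38, 31, 34, 2), (fin, 11, 21, 38, 11), (fin, 12, 39, 11, 21), (fin, 12, 39, 38, 11)}
π[sid2, price2, price]: project onto (sid2, price2, price) → {(11, 21, 39), (34, 2, 31), (34, 2, 32), (34, 2, 38), (36, 32, 38), (38, 11, 21), (38, 11, 39), (38, 31, 32), (38, 31, 38)}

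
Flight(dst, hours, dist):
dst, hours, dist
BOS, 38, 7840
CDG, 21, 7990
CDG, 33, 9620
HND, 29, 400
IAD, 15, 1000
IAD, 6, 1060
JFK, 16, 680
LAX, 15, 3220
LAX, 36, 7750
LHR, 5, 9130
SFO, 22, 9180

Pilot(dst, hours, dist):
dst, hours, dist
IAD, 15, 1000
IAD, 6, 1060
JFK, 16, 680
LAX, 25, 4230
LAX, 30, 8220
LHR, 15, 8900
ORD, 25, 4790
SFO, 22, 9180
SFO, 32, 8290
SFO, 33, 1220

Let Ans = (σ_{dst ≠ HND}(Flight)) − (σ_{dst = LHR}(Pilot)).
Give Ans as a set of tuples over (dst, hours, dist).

Selection dst ≠ HND: {(BOS, 38, 7840), (CDG, 21, 7990), (CDG, 33, 9620), (IAD, 15, 1000), (IAD, 6, 1060), (JFK, 16, 680), (LAX, 15, 3220), (LAX, 36, 7750), (LHR, 5, 9130), (SFO, 22, 9180)}
Selection dst = LHR: {(LHR, 15, 8900)}
Set difference of the two operands is {(BOS, 38, 7840), (CDG, 21, 7990), (CDG, 33, 9620), (IAD, 15, 1000), (IAD, 6, 1060), (JFK, 16, 680), (LAX, 15, 3220), (LAX, 36, 7750), (LHR, 5, 9130), (SFO, 22, 9180)}.

{(BOS, 38, 7840), (CDG, 21, 7990), (CDG, 33, 9620), (IAD, 15, 1000), (IAD, 6, 1060), (JFK, 16, 680), (LAX, 15, 3220), (LAX, 36, 7750), (LHR, 5, 9130), (SFO, 22, 9180)}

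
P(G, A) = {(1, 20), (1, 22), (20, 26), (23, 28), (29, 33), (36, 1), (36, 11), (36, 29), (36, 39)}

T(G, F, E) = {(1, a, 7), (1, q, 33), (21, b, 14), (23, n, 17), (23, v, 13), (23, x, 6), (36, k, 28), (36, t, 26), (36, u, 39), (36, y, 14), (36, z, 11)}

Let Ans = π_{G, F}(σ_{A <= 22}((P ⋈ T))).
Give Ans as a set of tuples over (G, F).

P ⋈ T (natural join on G): {(1, 20, a, 7), (1, 20, q, 33), (1, 22, a, 7), (1, 22, q, 33), (23, 28, n, 17), (23, 28, v, 13), (23, 28, x, 6), (36, 1, k, 28), (36, 1, t, 26), (36, 1, u, 39), (36, 1, y, 14), (36, 1, z, 11), (36, 11, k, 28), (36, 11, t, 26), (36, 11, u, 39), (36, 11, y, 14), (36, 11, z, 11), (36, 29, k, 28), (36, 29, t, 26), (36, 29, u, 39), (36, 29, y, 14), (36, 29, z, 11), (36, 39, k, 28), (36, 39, t, 26), (36, 39, u, 39), (36, 39, y, 14), (36, 39, z, 11)}
σ[A <= 22]: keep tuples satisfying A <= 22 → {(1, 20, a, 7), (1, 20, q, 33), (1, 22, a, 7), (1, 22, q, 33), (36, 1, k, 28), (36, 1, t, 26), (36, 1, u, 39), (36, 1, y, 14), (36, 1, z, 11), (36, 11, k, 28), (36, 11, t, 26), (36, 11, u, 39), (36, 11, y, 14), (36, 11, z, 11)}
Keep only column(s) G, F (7 duplicate(s) eliminated): {(1, a), (1, q), (36, k), (36, t), (36, u), (36, y), (36, z)}

{(1, a), (1, q), (36, k), (36, t), (36, u), (36, y), (36, z)}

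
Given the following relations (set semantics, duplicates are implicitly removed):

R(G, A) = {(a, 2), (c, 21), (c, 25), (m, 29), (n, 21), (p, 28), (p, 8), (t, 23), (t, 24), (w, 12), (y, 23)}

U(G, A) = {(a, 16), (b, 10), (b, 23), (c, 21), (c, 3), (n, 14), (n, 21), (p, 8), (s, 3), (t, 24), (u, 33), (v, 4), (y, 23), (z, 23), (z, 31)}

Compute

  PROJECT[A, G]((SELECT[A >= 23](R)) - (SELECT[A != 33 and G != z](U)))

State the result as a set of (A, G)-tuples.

{(23, t), (25, c), (28, p), (29, m)}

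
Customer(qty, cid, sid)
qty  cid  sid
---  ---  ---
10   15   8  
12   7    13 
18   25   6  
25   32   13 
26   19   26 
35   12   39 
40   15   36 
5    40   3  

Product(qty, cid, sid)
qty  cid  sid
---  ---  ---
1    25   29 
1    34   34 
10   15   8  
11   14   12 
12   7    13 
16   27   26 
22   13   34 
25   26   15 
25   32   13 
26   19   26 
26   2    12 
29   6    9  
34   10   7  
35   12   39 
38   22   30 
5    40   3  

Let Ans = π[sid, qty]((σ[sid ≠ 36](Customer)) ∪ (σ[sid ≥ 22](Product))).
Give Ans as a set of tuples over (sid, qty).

{(13, 12), (13, 25), (26, 16), (26, 26), (29, 1), (3, 5), (30, 38), (34, 1), (34, 22), (39, 35), (6, 18), (8, 10)}

σ[sid ≠ 36]: keep tuples satisfying sid ≠ 36 → {(10, 15, 8), (12, 7, 13), (18, 25, 6), (25, 32, 13), (26, 19, 26), (35, 12, 39), (5, 40, 3)}
σ[sid ≥ 22]: keep tuples satisfying sid ≥ 22 → {(1, 25, 29), (1, 34, 34), (16, 27, 26), (22, 13, 34), (26, 19, 26), (35, 12, 39), (38, 22, 30)}
Set union of the two operands is {(1, 25, 29), (1, 34, 34), (10, 15, 8), (12, 7, 13), (16, 27, 26), (18, 25, 6), (22, 13, 34), (25, 32, 13), (26, 19, 26), (35, 12, 39), (38, 22, 30), (5, 40, 3)}.
Keep only column(s) sid, qty: {(13, 12), (13, 25), (26, 16), (26, 26), (29, 1), (3, 5), (30, 38), (34, 1), (34, 22), (39, 35), (6, 18), (8, 10)}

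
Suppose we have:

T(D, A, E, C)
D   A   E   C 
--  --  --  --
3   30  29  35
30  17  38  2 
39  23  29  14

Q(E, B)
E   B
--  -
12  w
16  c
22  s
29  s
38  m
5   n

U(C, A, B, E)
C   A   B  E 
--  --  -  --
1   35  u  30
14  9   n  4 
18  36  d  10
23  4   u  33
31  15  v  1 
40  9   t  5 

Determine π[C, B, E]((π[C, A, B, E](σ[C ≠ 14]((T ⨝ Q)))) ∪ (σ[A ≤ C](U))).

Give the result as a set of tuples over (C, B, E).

{(14, n, 4), (2, m, 38), (23, u, 33), (31, v, 1), (35, s, 29), (40, t, 5)}

Natural join on E: {(3, 30, 29, 35, s), (30, 17, 38, 2, m), (39, 23, 29, 14, s)}
Selection C ≠ 14: {(3, 30, 29, 35, s), (30, 17, 38, 2, m)}
Keep only column(s) C, A, B, E: {(2, 17, m, 38), (35, 30, s, 29)}
Selection A ≤ C: {(14, 9, n, 4), (23, 4, u, 33), (31, 15, v, 1), (40, 9, t, 5)}
Taking the union: {(14, 9, n, 4), (2, 17, m, 38), (23, 4, u, 33), (31, 15, v, 1), (35, 30, s, 29), (40, 9, t, 5)}
Keep only column(s) C, B, E: {(14, n, 4), (2, m, 38), (23, u, 33), (31, v, 1), (35, s, 29), (40, t, 5)}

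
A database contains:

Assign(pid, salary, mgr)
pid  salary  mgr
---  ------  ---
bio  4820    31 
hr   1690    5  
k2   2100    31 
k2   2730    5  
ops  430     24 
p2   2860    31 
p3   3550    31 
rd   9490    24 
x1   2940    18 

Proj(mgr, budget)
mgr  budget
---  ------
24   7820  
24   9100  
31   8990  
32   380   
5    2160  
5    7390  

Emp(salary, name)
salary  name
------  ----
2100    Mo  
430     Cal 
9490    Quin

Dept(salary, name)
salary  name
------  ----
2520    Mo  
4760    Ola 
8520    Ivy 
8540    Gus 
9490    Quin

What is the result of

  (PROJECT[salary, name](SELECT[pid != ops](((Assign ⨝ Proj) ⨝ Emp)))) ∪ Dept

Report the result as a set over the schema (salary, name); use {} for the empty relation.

Assign ⋈ Proj (natural join on mgr): {(bio, 4820, 31, 8990), (hr, 1690, 5, 2160), (hr, 1690, 5, 7390), (k2, 2100, 31, 8990), (k2, 2730, 5, 2160), (k2, 2730, 5, 7390), (ops, 430, 24, 7820), (ops, 430, 24, 9100), (p2, 2860, 31, 8990), (p3, 3550, 31, 8990), (rd, 9490, 24, 7820), (rd, 9490, 24, 9100)}
(Assign ⨝ Proj) ⋈ Emp (natural join on salary): {(k2, 2100, 31, 8990, Mo), (ops, 430, 24, 7820, Cal), (ops, 430, 24, 9100, Cal), (rd, 9490, 24, 7820, Quin), (rd, 9490, 24, 9100, Quin)}
σ[pid != ops]: keep tuples satisfying pid != ops → {(k2, 2100, 31, 8990, Mo), (rd, 9490, 24, 7820, Quin), (rd, 9490, 24, 9100, Quin)}
Projecting to salary, name (1 duplicate(s) eliminated): {(2100, Mo), (9490, Quin)}
Set union of the two operands is {(2100, Mo), (2520, Mo), (4760, Ola), (8520, Ivy), (8540, Gus), (9490, Quin)}.

{(2100, Mo), (2520, Mo), (4760, Ola), (8520, Ivy), (8540, Gus), (9490, Quin)}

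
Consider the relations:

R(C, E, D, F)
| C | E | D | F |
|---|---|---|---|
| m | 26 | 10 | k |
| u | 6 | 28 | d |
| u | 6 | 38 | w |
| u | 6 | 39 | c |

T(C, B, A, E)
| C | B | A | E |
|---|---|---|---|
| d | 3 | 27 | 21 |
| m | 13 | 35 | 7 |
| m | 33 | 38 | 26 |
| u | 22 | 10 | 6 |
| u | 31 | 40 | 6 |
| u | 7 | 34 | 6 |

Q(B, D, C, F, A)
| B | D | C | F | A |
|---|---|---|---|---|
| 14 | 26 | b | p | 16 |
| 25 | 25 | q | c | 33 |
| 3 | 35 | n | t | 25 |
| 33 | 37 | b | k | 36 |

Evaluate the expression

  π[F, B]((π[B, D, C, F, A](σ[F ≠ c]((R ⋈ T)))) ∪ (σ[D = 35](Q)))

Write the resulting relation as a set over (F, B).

{(d, 22), (d, 31), (d, 7), (k, 33), (t, 3), (w, 22), (w, 31), (w, 7)}

Joining R and T on C, E yields {(m, 26, 10, k, 33, 38), (u, 6, 28, d, 22, 10), (u, 6, 28, d, 31, 40), (u, 6, 28, d, 7, 34), (u, 6, 38, w, 22, 10), (u, 6, 38, w, 31, 40), (u, 6, 38, w, 7, 34), (u, 6, 39, c, 22, 10), (u, 6, 39, c, 31, 40), (u, 6, 39, c, 7, 34)}.
σ[F ≠ c]: keep tuples satisfying F ≠ c → {(m, 26, 10, k, 33, 38), (u, 6, 28, d, 22, 10), (u, 6, 28, d, 31, 40), (u, 6, 28, d, 7, 34), (u, 6, 38, w, 22, 10), (u, 6, 38, w, 31, 40), (u, 6, 38, w, 7, 34)}
π_{B, D, C, F, A} gives {(22, 28, u, d, 10), (22, 38, u, w, 10), (31, 28, u, d, 40), (31, 38, u, w, 40), (33, 10, m, k, 38), (7, 28, u, d, 34), (7, 38, u, w, 34)}.
σ[D = 35]: keep tuples satisfying D = 35 → {(3, 35, n, t, 25)}
Set union of the two operands is {(22, 28, u, d, 10), (22, 38, u, w, 10), (3, 35, n, t, 25), (31, 28, u, d, 40), (31, 38, u, w, 40), (33, 10, m, k, 38), (7, 28, u, d, 34), (7, 38, u, w, 34)}.
π_{F, B} gives {(d, 22), (d, 31), (d, 7), (k, 33), (t, 3), (w, 22), (w, 31), (w, 7)}.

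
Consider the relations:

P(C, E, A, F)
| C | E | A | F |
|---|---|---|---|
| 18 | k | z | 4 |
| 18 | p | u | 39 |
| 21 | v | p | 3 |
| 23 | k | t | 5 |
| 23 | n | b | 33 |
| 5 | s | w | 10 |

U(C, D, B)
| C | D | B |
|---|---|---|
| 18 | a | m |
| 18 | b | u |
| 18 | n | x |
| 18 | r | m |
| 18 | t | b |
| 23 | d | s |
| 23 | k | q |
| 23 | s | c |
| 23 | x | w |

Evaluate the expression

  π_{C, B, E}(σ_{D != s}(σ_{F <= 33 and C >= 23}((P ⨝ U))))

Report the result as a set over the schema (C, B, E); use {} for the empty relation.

{(23, q, k), (23, q, n), (23, s, k), (23, s, n), (23, w, k), (23, w, n)}

P ⋈ U (natural join on C): {(18, k, z, 4, a, m), (18, k, z, 4, b, u), (18, k, z, 4, n, x), (18, k, z, 4, r, m), (18, k, z, 4, t, b), (18, p, u, 39, a, m), (18, p, u, 39, b, u), (18, p, u, 39, n, x), (18, p, u, 39, r, m), (18, p, u, 39, t, b), (23, k, t, 5, d, s), (23, k, t, 5, k, q), (23, k, t, 5, s, c), (23, k, t, 5, x, w), (23, n, b, 33, d, s), (23, n, b, 33, k, q), (23, n, b, 33, s, c), (23, n, b, 33, x, w)}
σ[F <= 33 and C >= 23]: keep tuples satisfying F <= 33 and C >= 23 → {(23, k, t, 5, d, s), (23, k, t, 5, k, q), (23, k, t, 5, s, c), (23, k, t, 5, x, w), (23, n, b, 33, d, s), (23, n, b, 33, k, q), (23, n, b, 33, s, c), (23, n, b, 33, x, w)}
σ[D != s]: keep tuples satisfying D != s → {(23, k, t, 5, d, s), (23, k, t, 5, k, q), (23, k, t, 5, x, w), (23, n, b, 33, d, s), (23, n, b, 33, k, q), (23, n, b, 33, x, w)}
Projecting to C, B, E: {(23, q, k), (23, q, n), (23, s, k), (23, s, n), (23, w, k), (23, w, n)}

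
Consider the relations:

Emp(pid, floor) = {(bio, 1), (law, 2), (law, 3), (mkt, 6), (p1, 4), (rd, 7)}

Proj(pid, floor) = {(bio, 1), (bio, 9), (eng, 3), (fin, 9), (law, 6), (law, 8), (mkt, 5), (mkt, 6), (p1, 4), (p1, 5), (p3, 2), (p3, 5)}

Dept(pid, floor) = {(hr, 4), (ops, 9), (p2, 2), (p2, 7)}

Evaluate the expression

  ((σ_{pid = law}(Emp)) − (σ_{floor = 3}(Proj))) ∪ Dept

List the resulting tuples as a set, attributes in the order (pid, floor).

Filtering on pid = law leaves {(law, 2), (law, 3)}.
Filtering on floor = 3 leaves {(eng, 3)}.
Set difference of the two operands is {(law, 2), (law, 3)}.
Set union of the two operands is {(hr, 4), (law, 2), (law, 3), (ops, 9), (p2, 2), (p2, 7)}.

{(hr, 4), (law, 2), (law, 3), (ops, 9), (p2, 2), (p2, 7)}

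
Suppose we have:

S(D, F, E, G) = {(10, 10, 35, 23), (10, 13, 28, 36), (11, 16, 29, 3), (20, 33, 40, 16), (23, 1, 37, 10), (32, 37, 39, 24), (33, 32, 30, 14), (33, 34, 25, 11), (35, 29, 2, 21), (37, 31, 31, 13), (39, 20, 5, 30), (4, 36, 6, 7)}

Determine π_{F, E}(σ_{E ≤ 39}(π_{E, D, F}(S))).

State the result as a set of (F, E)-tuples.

Keep only column(s) E, D, F: {(2, 35, 29), (25, 33, 34), (28, 10, 13), (29, 11, 16), (30, 33, 32), (31, 37, 31), (35, 10, 10), (37, 23, 1), (39, 32, 37), (40, 20, 33), (5, 39, 20), (6, 4, 36)}
Apply σ_{E ≤ 39}; surviving tuples: {(2, 35, 29), (25, 33, 34), (28, 10, 13), (29, 11, 16), (30, 33, 32), (31, 37, 31), (35, 10, 10), (37, 23, 1), (39, 32, 37), (5, 39, 20), (6, 4, 36)}
Keep only column(s) F, E: {(1, 37), (10, 35), (13, 28), (16, 29), (20, 5), (29, 2), (31, 31), (32, 30), (34, 25), (36, 6), (37, 39)}

{(1, 37), (10, 35), (13, 28), (16, 29), (20, 5), (29, 2), (31, 31), (32, 30), (34, 25), (36, 6), (37, 39)}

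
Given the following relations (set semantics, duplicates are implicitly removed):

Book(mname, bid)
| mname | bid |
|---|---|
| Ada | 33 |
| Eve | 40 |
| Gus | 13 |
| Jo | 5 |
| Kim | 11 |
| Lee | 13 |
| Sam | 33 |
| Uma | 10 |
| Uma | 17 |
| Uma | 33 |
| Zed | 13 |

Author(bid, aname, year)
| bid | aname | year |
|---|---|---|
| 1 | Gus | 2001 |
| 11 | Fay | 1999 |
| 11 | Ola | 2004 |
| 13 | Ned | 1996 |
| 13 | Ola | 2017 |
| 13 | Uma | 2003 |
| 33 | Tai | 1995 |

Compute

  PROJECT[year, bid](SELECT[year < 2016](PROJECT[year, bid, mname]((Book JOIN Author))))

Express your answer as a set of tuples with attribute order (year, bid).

{(1995, 33), (1996, 13), (1999, 11), (2003, 13), (2004, 11)}

Natural join on bid: {(Ada, 33, Tai, 1995), (Gus, 13, Ned, 1996), (Gus, 13, Ola, 2017), (Gus, 13, Uma, 2003), (Kim, 11, Fay, 1999), (Kim, 11, Ola, 2004), (Lee, 13, Ned, 1996), (Lee, 13, Ola, 2017), (Lee, 13, Uma, 2003), (Sam, 33, Tai, 1995), (Uma, 33, Tai, 1995), (Zed, 13, Ned, 1996), (Zed, 13, Ola, 2017), (Zed, 13, Uma, 2003)}
π[year, bid, mname]: project onto (year, bid, mname) → {(1995, 33, Ada), (1995, 33, Sam), (1995, 33, Uma), (1996, 13, Gus), (1996, 13, Lee), (1996, 13, Zed), (1999, 11, Kim), (2003, 13, Gus), (2003, 13, Lee), (2003, 13, Zed), (2004, 11, Kim), (2017, 13, Gus), (2017, 13, Lee), (2017, 13, Zed)}
σ[year < 2016]: keep tuples satisfying year < 2016 → {(1995, 33, Ada), (1995, 33, Sam), (1995, 33, Uma), (1996, 13, Gus), (1996, 13, Lee), (1996, 13, Zed), (1999, 11, Kim), (2003, 13, Gus), (2003, 13, Lee), (2003, 13, Zed), (2004, 11, Kim)}
π[year, bid]: project onto (year, bid) (6 duplicate(s) eliminated) → {(1995, 33), (1996, 13), (1999, 11), (2003, 13), (2004, 11)}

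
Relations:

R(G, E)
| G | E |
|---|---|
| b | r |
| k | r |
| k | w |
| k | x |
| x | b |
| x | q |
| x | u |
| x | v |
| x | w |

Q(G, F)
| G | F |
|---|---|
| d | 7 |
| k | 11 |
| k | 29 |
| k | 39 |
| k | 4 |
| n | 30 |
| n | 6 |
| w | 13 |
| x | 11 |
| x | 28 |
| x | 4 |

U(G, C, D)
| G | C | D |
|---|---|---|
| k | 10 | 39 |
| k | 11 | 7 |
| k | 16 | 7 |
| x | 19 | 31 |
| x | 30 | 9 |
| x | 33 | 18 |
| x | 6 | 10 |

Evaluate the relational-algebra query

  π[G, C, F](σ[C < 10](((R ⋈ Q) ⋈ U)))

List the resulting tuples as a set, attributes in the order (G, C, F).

Joining R and Q on G yields {(k, r, 11), (k, r, 29), (k, r, 39), (k, r, 4), (k, w, 11), (k, w, 29), (k, w, 39), (k, w, 4), (k, x, 11), (k, x, 29), (k, x, 39), (k, x, 4), (x, b, 11), (x, b, 28), (x, b, 4), (x, q, 11), (x, q, 28), (x, q, 4), (x, u, 11), (x, u, 28), (x, u, 4), (x, v, 11), (x, v, 28), (x, v, 4), (x, w, 11), (x, w, 28), (x, w, 4)}.
Joining (R ⋈ Q) and U on G yields {(k, r, 11, 10, 39), (k, r, 11, 11, 7), (k, r, 11, 16, 7), (k, r, 29, 10, 39), (k, r, 29, 11, 7), (k, r, 29, 16, 7), (k, r, 39, 10, 39), (k, r, 39, 11, 7), (k, r, 39, 16, 7), (k, r, 4, 10, 39), (k, r, 4, 11, 7), (k, r, 4, 16, 7), (k, w, 11, 10, 39), (k, w, 11, 11, 7), (k, w, 11, 16, 7), (k, w, 29, 10, 39), (k, w, 29, 11, 7), (k, w, 29, 16, 7), (k, w, 39, 10, 39), (k, w, 39, 11, 7), (k, w, 39, 16, 7), (k, w, 4, 10, 39), (k, w, 4, 11, 7), (k, w, 4, 16, 7), (k, x, 11, 10, 39), (k, x, 11, 11, 7), (k, x, 11, 16, 7), (k, x, 29, 10, 39), (k, x, 29, 11, 7), (k, x, 29, 16, 7), (k, x, 39, 10, 39), (k, x, 39, 11, 7), (k, x, 39, 16, 7), (k, x, 4, 10, 39), (k, x, 4, 11, 7), (k, x, 4, 16, 7), (x, b, 11, 19, 31), (x, b, 11, 30, 9), (x, b, 11, 33, 18), (x, b, 11, 6, 10), (x, b, 28, 19, 31), (x, b, 28, 30, 9), (x, b, 28, 33, 18), (x, b, 28, 6, 10), (x, b, 4, 19, 31), (x, b, 4, 30, 9), (x, b, 4, 33, 18), (x, b, 4, 6, 10), (x, q, 11, 19, 31), (x, q, 11, 30, 9), (x, q, 11, 33, 18), (x, q, 11, 6, 10), (x, q, 28, 19, 31), (x, q, 28, 30, 9), (x, q, 28, 33, 18), (x, q, 28, 6, 10), (x, q, 4, 19, 31), (x, q, 4, 30, 9), (x, q, 4, 33, 18), (x, q, 4, 6, 10), (x, u, 11, 19, 31), (x, u, 11, 30, 9), (x, u, 11, 33, 18), (x, u, 11, 6, 10), (x, u, 28, 19, 31), (x, u, 28, 30, 9), (x, u, 28, 33, 18), (x, u, 28, 6, 10), (x, u, 4, 19, 31), (x, u, 4, 30, 9), (x, u, 4, 33, 18), (x, u, 4, 6, 10), (x, v, 11, 19, 31), (x, v, 11, 30, 9), (x, v, 11, 33, 18), (x, v, 11, 6, 10), (x, v, 28, 19, 31), (x, v, 28, 30, 9), (x, v, 28, 33, 18), (x, v, 28, 6, 10), (x, v, 4, 19, 31), (x, v, 4, 30, 9), (x, v, 4, 33, 18), (x, v, 4, 6, 10), (x, w, 11, 19, 31), (x, w, 11, 30, 9), (x, w, 11, 33, 18), (x, w, 11, 6, 10), (x, w, 28, 19, 31), (x, w, 28, 30, 9), (x, w, 28, 33, 18), (x, w, 28, 6, 10), (x, w, 4, 19, 31), (x, w, 4, 30, 9), (x, w, 4, 33, 18), (x, w, 4, 6, 10)}.
Selection C < 10: {(x, b, 11, 6, 10), (x, b, 28, 6, 10), (x, b, 4, 6, 10), (x, q, 11, 6, 10), (x, q, 28, 6, 10), (x, q, 4, 6, 10), (x, u, 11, 6, 10), (x, u, 28, 6, 10), (x, u, 4, 6, 10), (x, v, 11, 6, 10), (x, v, 28, 6, 10), (x, v, 4, 6, 10), (x, w, 11, 6, 10), (x, w, 28, 6, 10), (x, w, 4, 6, 10)}
Projecting to G, C, F (12 duplicate(s) eliminated): {(x, 6, 11), (x, 6, 28), (x, 6, 4)}

{(x, 6, 11), (x, 6, 28), (x, 6, 4)}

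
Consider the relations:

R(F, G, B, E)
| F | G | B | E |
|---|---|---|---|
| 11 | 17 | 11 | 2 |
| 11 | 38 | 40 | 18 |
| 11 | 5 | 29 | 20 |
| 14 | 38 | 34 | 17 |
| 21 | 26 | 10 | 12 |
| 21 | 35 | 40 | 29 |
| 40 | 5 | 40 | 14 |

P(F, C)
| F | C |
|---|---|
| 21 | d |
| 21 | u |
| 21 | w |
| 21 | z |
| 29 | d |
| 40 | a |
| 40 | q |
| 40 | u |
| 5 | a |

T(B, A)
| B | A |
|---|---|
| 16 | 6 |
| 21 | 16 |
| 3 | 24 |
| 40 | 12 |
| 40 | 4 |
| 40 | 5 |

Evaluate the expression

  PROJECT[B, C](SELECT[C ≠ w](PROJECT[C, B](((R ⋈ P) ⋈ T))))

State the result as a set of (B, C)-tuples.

{(40, a), (40, d), (40, q), (40, u), (40, z)}

R ⋈ P (natural join on F): {(21, 26, 10, 12, d), (21, 26, 10, 12, u), (21, 26, 10, 12, w), (21, 26, 10, 12, z), (21, 35, 40, 29, d), (21, 35, 40, 29, u), (21, 35, 40, 29, w), (21, 35, 40, 29, z), (40, 5, 40, 14, a), (40, 5, 40, 14, q), (40, 5, 40, 14, u)}
(R ⋈ P) ⋈ T (natural join on B): {(21, 35, 40, 29, d, 12), (21, 35, 40, 29, d, 4), (21, 35, 40, 29, d, 5), (21, 35, 40, 29, u, 12), (21, 35, 40, 29, u, 4), (21, 35, 40, 29, u, 5), (21, 35, 40, 29, w, 12), (21, 35, 40, 29, w, 4), (21, 35, 40, 29, w, 5), (21, 35, 40, 29, z, 12), (21, 35, 40, 29, z, 4), (21, 35, 40, 29, z, 5), (40, 5, 40, 14, a, 12), (40, 5, 40, 14, a, 4), (40, 5, 40, 14, a, 5), (40, 5, 40, 14, q, 12), (40, 5, 40, 14, q, 4), (40, 5, 40, 14, q, 5), (40, 5, 40, 14, u, 12), (40, 5, 40, 14, u, 4), (40, 5, 40, 14, u, 5)}
π_{C, B} gives {(a, 40), (d, 40), (q, 40), (u, 40), (w, 40), (z, 40)} (15 duplicate(s) eliminated).
Selection C ≠ w: {(a, 40), (d, 40), (q, 40), (u, 40), (z, 40)}
π_{B, C} gives {(40, a), (40, d), (40, q), (40, u), (40, z)}.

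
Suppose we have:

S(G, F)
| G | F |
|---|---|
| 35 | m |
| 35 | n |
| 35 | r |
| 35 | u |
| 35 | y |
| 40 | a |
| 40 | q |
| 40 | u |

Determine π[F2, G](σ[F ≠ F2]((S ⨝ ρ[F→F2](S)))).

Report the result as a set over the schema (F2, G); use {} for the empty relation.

ρ[F→F2]: schema becomes (G, F2); tuples unchanged.
S ⋈ ρ[F→F2](S) (natural join on G): {(35, m, m), (35, m, n), (35, m, r), (35, m, u), (35, m, y), (35, n, m), (35, n, n), (35, n, r), (35, n, u), (35, n, y), (35, r, m), (35, r, n), (35, r, r), (35, r, u), (35, r, y), (35, u, m), (35, u, n), (35, u, r), (35, u, u), (35, u, y), (35, y, m), (35, y, n), (35, y, r), (35, y, u), (35, y, y), (40, a, a), (40, a, q), (40, a, u), (40, q, a), (40, q, q), (40, q, u), (40, u, a), (40, u, q), (40, u, u)}
Selection F ≠ F2: {(35, m, n), (35, m, r), (35, m, u), (35, m, y), (35, n, m), (35, n, r), (35, n, u), (35, n, y), (35, r, m), (35, r, n), (35, r, u), (35, r, y), (35, u, m), (35, u, n), (35, u, r), (35, u, y), (35, y, m), (35, y, n), (35, y, r), (35, y, u), (40, a, q), (40, a, u), (40, q, a), (40, q, u), (40, u, a), (40, u, q)}
Keep only column(s) F2, G (18 duplicate(s) eliminated): {(a, 40), (m, 35), (n, 35), (q, 40), (r, 35), (u, 35), (u, 40), (y, 35)}

{(a, 40), (m, 35), (n, 35), (q, 40), (r, 35), (u, 35), (u, 40), (y, 35)}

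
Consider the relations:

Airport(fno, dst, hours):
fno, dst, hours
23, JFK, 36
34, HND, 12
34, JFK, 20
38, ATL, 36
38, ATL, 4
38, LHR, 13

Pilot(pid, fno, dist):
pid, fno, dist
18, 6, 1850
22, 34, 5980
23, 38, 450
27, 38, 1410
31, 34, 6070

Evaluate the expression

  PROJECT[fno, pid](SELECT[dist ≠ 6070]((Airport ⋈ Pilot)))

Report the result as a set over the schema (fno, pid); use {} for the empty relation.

Joining Airport and Pilot on fno yields {(34, HND, 12, 22, 5980), (34, HND, 12, 31, 6070), (34, JFK, 20, 22, 5980), (34, JFK, 20, 31, 6070), (38, ATL, 36, 23, 450), (38, ATL, 36, 27, 1410), (38, ATL, 4, 23, 450), (38, ATL, 4, 27, 1410), (38, LHR, 13, 23, 450), (38, LHR, 13, 27, 1410)}.
Filtering on dist ≠ 6070 leaves {(34, HND, 12, 22, 5980), (34, JFK, 20, 22, 5980), (38, ATL, 36, 23, 450), (38, ATL, 36, 27, 1410), (38, ATL, 4, 23, 450), (38, ATL, 4, 27, 1410), (38, LHR, 13, 23, 450), (38, LHR, 13, 27, 1410)}.
π_{fno, pid} gives {(34, 22), (38, 23), (38, 27)} (5 duplicate(s) eliminated).

{(34, 22), (38, 23), (38, 27)}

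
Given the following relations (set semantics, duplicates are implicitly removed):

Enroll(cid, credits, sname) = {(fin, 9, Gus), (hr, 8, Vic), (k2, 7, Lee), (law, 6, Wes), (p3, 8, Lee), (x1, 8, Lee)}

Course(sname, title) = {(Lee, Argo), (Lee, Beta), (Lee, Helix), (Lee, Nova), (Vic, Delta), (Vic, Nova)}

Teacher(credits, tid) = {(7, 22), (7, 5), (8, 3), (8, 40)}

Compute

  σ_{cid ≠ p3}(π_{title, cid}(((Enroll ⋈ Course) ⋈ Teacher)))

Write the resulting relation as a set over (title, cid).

Joining Enroll and Course on sname yields {(hr, 8, Vic, Delta), (hr, 8, Vic, Nova), (k2, 7, Lee, Argo), (k2, 7, Lee, Beta), (k2, 7, Lee, Helix), (k2, 7, Lee, Nova), (p3, 8, Lee, Argo), (p3, 8, Lee, Beta), (p3, 8, Lee, Helix), (p3, 8, Lee, Nova), (x1, 8, Lee, Argo), (x1, 8, Lee, Beta), (x1, 8, Lee, Helix), (x1, 8, Lee, Nova)}.
Joining (Enroll ⋈ Course) and Teacher on credits yields {(hr, 8, Vic, Delta, 3), (hr, 8, Vic, Delta, 40), (hr, 8, Vic, Nova, 3), (hr, 8, Vic, Nova, 40), (k2, 7, Lee, Argo, 22), (k2, 7, Lee, Argo, 5), (k2, 7, Lee, Beta, 22), (k2, 7, Lee, Beta, 5), (k2, 7, Lee, Helix, 22), (k2, 7, Lee, Helix, 5), (k2, 7, Lee, Nova, 22), (k2, 7, Lee, Nova, 5), (p3, 8, Lee, Argo, 3), (p3, 8, Lee, Argo, 40), (p3, 8, Lee, Beta, 3), (p3, 8, Lee, Beta, 40), (p3, 8, Lee, Helix, 3), (p3, 8, Lee, Helix, 40), (p3, 8, Lee, Nova, 3), (p3, 8, Lee, Nova, 40), (x1, 8, Lee, Argo, 3), (x1, 8, Lee, Argo, 40), (x1, 8, Lee, Beta, 3), (x1, 8, Lee, Beta, 40), (x1, 8, Lee, Helix, 3), (x1, 8, Lee, Helix, 40), (x1, 8, Lee, Nova, 3), (x1, 8, Lee, Nova, 40)}.
π_{title, cid} gives {(Argo, k2), (Argo, p3), (Argo, x1), (Beta, k2), (Beta, p3), (Beta, x1), (Delta, hr), (Helix, k2), (Helix, p3), (Helix, x1), (Nova, hr), (Nova, k2), (Nova, p3), (Nova, x1)} (14 duplicate(s) eliminated).
Apply σ_{cid ≠ p3}; surviving tuples: {(Argo, k2), (Argo, x1), (Beta, k2), (Beta, x1), (Delta, hr), (Helix, k2), (Helix, x1), (Nova, hr), (Nova, k2), (Nova, x1)}

{(Argo, k2), (Argo, x1), (Beta, k2), (Beta, x1), (Delta, hr), (Helix, k2), (Helix, x1), (Nova, hr), (Nova, k2), (Nova, x1)}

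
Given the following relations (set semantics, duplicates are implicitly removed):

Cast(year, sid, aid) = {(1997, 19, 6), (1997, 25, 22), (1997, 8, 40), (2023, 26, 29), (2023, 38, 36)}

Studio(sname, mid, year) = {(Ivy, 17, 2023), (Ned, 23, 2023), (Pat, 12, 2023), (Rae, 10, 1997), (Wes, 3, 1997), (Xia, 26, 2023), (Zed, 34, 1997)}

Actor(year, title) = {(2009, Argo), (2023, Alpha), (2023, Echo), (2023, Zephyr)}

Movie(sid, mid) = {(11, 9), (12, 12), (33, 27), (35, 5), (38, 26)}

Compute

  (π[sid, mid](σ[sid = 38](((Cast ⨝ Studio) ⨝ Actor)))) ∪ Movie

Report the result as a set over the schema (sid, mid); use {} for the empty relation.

{(11, 9), (12, 12), (33, 27), (35, 5), (38, 12), (38, 17), (38, 23), (38, 26)}

Natural join on year: {(1997, 19, 6, Rae, 10), (1997, 19, 6, Wes, 3), (1997, 19, 6, Zed, 34), (1997, 25, 22, Rae, 10), (1997, 25, 22, Wes, 3), (1997, 25, 22, Zed, 34), (1997, 8, 40, Rae, 10), (1997, 8, 40, Wes, 3), (1997, 8, 40, Zed, 34), (2023, 26, 29, Ivy, 17), (2023, 26, 29, Ned, 23), (2023, 26, 29, Pat, 12), (2023, 26, 29, Xia, 26), (2023, 38, 36, Ivy, 17), (2023, 38, 36, Ned, 23), (2023, 38, 36, Pat, 12), (2023, 38, 36, Xia, 26)}
Natural join on year: {(2023, 26, 29, Ivy, 17, Alpha), (2023, 26, 29, Ivy, 17, Echo), (2023, 26, 29, Ivy, 17, Zephyr), (2023, 26, 29, Ned, 23, Alpha), (2023, 26, 29, Ned, 23, Echo), (2023, 26, 29, Ned, 23, Zephyr), (2023, 26, 29, Pat, 12, Alpha), (2023, 26, 29, Pat, 12, Echo), (2023, 26, 29, Pat, 12, Zephyr), (2023, 26, 29, Xia, 26, Alpha), (2023, 26, 29, Xia, 26, Echo), (2023, 26, 29, Xia, 26, Zephyr), (2023, 38, 36, Ivy, 17, Alpha), (2023, 38, 36, Ivy, 17, Echo), (2023, 38, 36, Ivy, 17, Zephyr), (2023, 38, 36, Ned, 23, Alpha), (2023, 38, 36, Ned, 23, Echo), (2023, 38, 36, Ned, 23, Zephyr), (2023, 38, 36, Pat, 12, Alpha), (2023, 38, 36, Pat, 12, Echo), (2023, 38, 36, Pat, 12, Zephyr), (2023, 38, 36, Xia, 26, Alpha), (2023, 38, 36, Xia, 26, Echo), (2023, 38, 36, Xia, 26, Zephyr)}
σ[sid = 38]: keep tuples satisfying sid = 38 → {(2023, 38, 36, Ivy, 17, Alpha), (2023, 38, 36, Ivy, 17, Echo), (2023, 38, 36, Ivy, 17, Zephyr), (2023, 38, 36, Ned, 23, Alpha), (2023, 38, 36, Ned, 23, Echo), (2023, 38, 36, Ned, 23, Zephyr), (2023, 38, 36, Pat, 12, Alpha), (2023, 38, 36, Pat, 12, Echo), (2023, 38, 36, Pat, 12, Zephyr), (2023, 38, 36, Xia, 26, Alpha), (2023, 38, 36, Xia, 26, Echo), (2023, 38, 36, Xia, 26, Zephyr)}
π_{sid, mid} gives {(38, 12), (38, 17), (38, 23), (38, 26)} (8 duplicate(s) eliminated).
Set union of the two operands is {(11, 9), (12, 12), (33, 27), (35, 5), (38, 12), (38, 17), (38, 23), (38, 26)}.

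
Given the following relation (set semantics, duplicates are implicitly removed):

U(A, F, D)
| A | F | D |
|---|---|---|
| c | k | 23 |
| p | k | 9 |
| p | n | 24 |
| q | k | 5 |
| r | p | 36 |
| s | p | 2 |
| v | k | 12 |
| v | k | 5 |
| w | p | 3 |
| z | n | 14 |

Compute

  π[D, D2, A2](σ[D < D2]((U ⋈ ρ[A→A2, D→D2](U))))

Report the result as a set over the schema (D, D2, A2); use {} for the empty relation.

{(12, 23, c), (14, 24, p), (2, 3, w), (2, 36, r), (3, 36, r), (5, 12, v), (5, 23, c), (5, 9, p), (9, 12, v), (9, 23, c)}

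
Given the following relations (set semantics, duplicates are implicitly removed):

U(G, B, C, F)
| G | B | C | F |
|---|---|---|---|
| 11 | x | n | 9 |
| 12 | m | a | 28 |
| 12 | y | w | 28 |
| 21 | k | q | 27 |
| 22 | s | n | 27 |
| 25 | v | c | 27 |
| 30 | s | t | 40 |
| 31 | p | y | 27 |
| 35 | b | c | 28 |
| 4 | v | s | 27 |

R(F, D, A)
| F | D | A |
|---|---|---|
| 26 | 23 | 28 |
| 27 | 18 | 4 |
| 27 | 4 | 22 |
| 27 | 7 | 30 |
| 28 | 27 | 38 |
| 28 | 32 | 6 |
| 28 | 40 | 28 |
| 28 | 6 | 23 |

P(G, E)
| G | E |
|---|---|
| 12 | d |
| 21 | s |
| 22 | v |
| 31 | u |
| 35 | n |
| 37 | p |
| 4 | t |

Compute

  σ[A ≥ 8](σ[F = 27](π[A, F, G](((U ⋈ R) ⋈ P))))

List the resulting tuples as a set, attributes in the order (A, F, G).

{(22, 27, 21), (22, 27, 22), (22, 27, 31), (22, 27, 4), (30, 27, 21), (30, 27, 22), (30, 27, 31), (30, 27, 4)}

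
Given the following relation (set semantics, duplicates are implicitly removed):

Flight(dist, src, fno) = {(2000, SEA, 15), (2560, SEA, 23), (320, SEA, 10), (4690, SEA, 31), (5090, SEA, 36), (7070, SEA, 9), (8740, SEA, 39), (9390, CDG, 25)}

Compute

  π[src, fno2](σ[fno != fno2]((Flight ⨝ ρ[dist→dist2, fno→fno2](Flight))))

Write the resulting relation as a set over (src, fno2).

ρ[dist→dist2, fno→fno2]: schema becomes (dist2, src, fno2); tuples unchanged.
Flight ⋈ ρ[dist→dist2, fno→fno2](Flight) (natural join on src): {(2000, SEA, 15, 2000, 15), (2000, SEA, 15, 2560, 23), (2000, SEA, 15, 320, 10), (2000, SEA, 15, 4690, 31), (2000, SEA, 15, 5090, 36), (2000, SEA, 15, 7070, 9), (2000, SEA, 15, 8740, 39), (2560, SEA, 23, 2000, 15), (2560, SEA, 23, 2560, 23), (2560, SEA, 23, 320, 10), (2560, SEA, 23, 4690, 31), (2560, SEA, 23, 5090, 36), (2560, SEA, 23, 7070, 9), (2560, SEA, 23, 8740, 39), (320, SEA, 10, 2000, 15), (320, SEA, 10, 2560, 23), (320, SEA, 10, 320, 10), (320, SEA, 10, 4690, 31), (320, SEA, 10, 5090, 36), (320, SEA, 10, 7070, 9), (320, SEA, 10, 8740, 39), (4690, SEA, 31, 2000, 15), (4690, SEA, 31, 2560, 23), (4690, SEA, 31, 320, 10), (4690, SEA, 31, 4690, 31), (4690, SEA, 31, 5090, 36), (4690, SEA, 31, 7070, 9), (4690, SEA, 31, 8740, 39), (5090, SEA, 36, 2000, 15), (5090, SEA, 36, 2560, 23), (5090, SEA, 36, 320, 10), (5090, SEA, 36, 4690, 31), (5090, SEA, 36, 5090, 36), (5090, SEA, 36, 7070, 9), (5090, SEA, 36, 8740, 39), (7070, SEA, 9, 2000, 15), (7070, SEA, 9, 2560, 23), (7070, SEA, 9, 320, 10), (7070, SEA, 9, 4690, 31), (7070, SEA, 9, 5090, 36), (7070, SEA, 9, 7070, 9), (7070, SEA, 9, 8740, 39), (8740, SEA, 39, 2000, 15), (8740, SEA, 39, 2560, 23), (8740, SEA, 39, 320, 10), (8740, SEA, 39, 4690, 31), (8740, SEA, 39, 5090, 36), (8740, SEA, 39, 7070, 9), (8740, SEA, 39, 8740, 39), (9390, CDG, 25, 9390, 25)}
Apply σ_{fno != fno2}; surviving tuples: {(2000, SEA, 15, 2560, 23), (2000, SEA, 15, 320, 10), (2000, SEA, 15, 4690, 31), (2000, SEA, 15, 5090, 36), (2000, SEA, 15, 7070, 9), (2000, SEA, 15, 8740, 39), (2560, SEA, 23, 2000, 15), (2560, SEA, 23, 320, 10), (2560, SEA, 23, 4690, 31), (2560, SEA, 23, 5090, 36), (2560, SEA, 23, 7070, 9), (2560, SEA, 23, 8740, 39), (320, SEA, 10, 2000, 15), (320, SEA, 10, 2560, 23), (320, SEA, 10, 4690, 31), (320, SEA, 10, 5090, 36), (320, SEA, 10, 7070, 9), (320, SEA, 10, 8740, 39), (4690, SEA, 31, 2000, 15), (4690, SEA, 31, 2560, 23), (4690, SEA, 31, 320, 10), (4690, SEA, 31, 5090, 36), (4690, SEA, 31, 7070, 9), (4690, SEA, 31, 8740, 39), (5090, SEA, 36, 2000, 15), (5090, SEA, 36, 2560, 23), (5090, SEA, 36, 320, 10), (5090, SEA, 36, 4690, 31), (5090, SEA, 36, 7070, 9), (5090, SEA, 36, 8740, 39), (7070, SEA, 9, 2000, 15), (7070, SEA, 9, 2560, 23), (7070, SEA, 9, 320, 10), (7070, SEA, 9, 4690, 31), (7070, SEA, 9, 5090, 36), (7070, SEA, 9, 8740, 39), (8740, SEA, 39, 2000, 15), (8740, SEA, 39, 2560, 23), (8740, SEA, 39, 320, 10), (8740, SEA, 39, 4690, 31), (8740, SEA, 39, 5090, 36), (8740, SEA, 39, 7070, 9)}
π[src, fno2]: project onto (src, fno2) (35 duplicate(s) eliminated) → {(SEA, 10), (SEA, 15), (SEA, 23), (SEA, 31), (SEA, 36), (SEA, 39), (SEA, 9)}

{(SEA, 10), (SEA, 15), (SEA, 23), (SEA, 31), (SEA, 36), (SEA, 39), (SEA, 9)}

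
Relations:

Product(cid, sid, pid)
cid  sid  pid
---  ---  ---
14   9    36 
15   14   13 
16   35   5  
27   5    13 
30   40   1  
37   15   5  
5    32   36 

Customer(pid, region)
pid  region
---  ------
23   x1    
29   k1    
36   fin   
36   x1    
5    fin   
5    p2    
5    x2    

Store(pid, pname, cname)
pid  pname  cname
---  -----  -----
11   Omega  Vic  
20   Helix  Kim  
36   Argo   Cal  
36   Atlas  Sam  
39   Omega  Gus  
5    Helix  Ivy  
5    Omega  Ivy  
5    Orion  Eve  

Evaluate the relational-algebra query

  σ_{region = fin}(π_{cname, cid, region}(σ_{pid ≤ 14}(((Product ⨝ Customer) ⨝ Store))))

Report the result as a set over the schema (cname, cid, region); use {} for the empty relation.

Natural join on pid: {(14, 9, 36, fin), (14, 9, 36, x1), (16, 35, 5, fin), (16, 35, 5, p2), (16, 35, 5, x2), (37, 15, 5, fin), (37, 15, 5, p2), (37, 15, 5, x2), (5, 32, 36, fin), (5, 32, 36, x1)}
Natural join on pid: {(14, 9, 36, fin, Argo, Cal), (14, 9, 36, fin, Atlas, Sam), (14, 9, 36, x1, Argo, Cal), (14, 9, 36, x1, Atlas, Sam), (16, 35, 5, fin, Helix, Ivy), (16, 35, 5, fin, Omega, Ivy), (16, 35, 5, fin, Orion, Eve), (16, 35, 5, p2, Helix, Ivy), (16, 35, 5, p2, Omega, Ivy), (16, 35, 5, p2, Orion, Eve), (16, 35, 5, x2, Helix, Ivy), (16, 35, 5, x2, Omega, Ivy), (16, 35, 5, x2, Orion, Eve), (37, 15, 5, fin, Helix, Ivy), (37, 15, 5, fin, Omega, Ivy), (37, 15, 5, fin, Orion, Eve), (37, 15, 5, p2, Helix, Ivy), (37, 15, 5, p2, Omega, Ivy), (37, 15, 5, p2, Orion, Eve), (37, 15, 5, x2, Helix, Ivy), (37, 15, 5, x2, Omega, Ivy), (37, 15, 5, x2, Orion, Eve), (5, 32, 36, fin, Argo, Cal), (5, 32, 36, fin, Atlas, Sam), (5, 32, 36, x1, Argo, Cal), (5, 32, 36, x1, Atlas, Sam)}
Filtering on pid ≤ 14 leaves {(16, 35, 5, fin, Helix, Ivy), (16, 35, 5, fin, Omega, Ivy), (16, 35, 5, fin, Orion, Eve), (16, 35, 5, p2, Helix, Ivy), (16, 35, 5, p2, Omega, Ivy), (16, 35, 5, p2, Orion, Eve), (16, 35, 5, x2, Helix, Ivy), (16, 35, 5, x2, Omega, Ivy), (16, 35, 5, x2, Orion, Eve), (37, 15, 5, fin, Helix, Ivy), (37, 15, 5, fin, Omega, Ivy), (37, 15, 5, fin, Orion, Eve), (37, 15, 5, p2, Helix, Ivy), (37, 15, 5, p2, Omega, Ivy), (37, 15, 5, p2, Orion, Eve), (37, 15, 5, x2, Helix, Ivy), (37, 15, 5, x2, Omega, Ivy), (37, 15, 5, x2, Orion, Eve)}.
π_{cname, cid, region} gives {(Eve, 16, fin), (Eve, 16, p2), (Eve, 16, x2), (Eve, 37, fin), (Eve, 37, p2), (Eve, 37, x2), (Ivy, 16, fin), (Ivy, 16, p2), (Ivy, 16, x2), (Ivy, 37, fin), (Ivy, 37, p2), (Ivy, 37, x2)} (6 duplicate(s) eliminated).
Filtering on region = fin leaves {(Eve, 16, fin), (Eve, 37, fin), (Ivy, 16, fin), (Ivy, 37, fin)}.

{(Eve, 16, fin), (Eve, 37, fin), (Ivy, 16, fin), (Ivy, 37, fin)}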